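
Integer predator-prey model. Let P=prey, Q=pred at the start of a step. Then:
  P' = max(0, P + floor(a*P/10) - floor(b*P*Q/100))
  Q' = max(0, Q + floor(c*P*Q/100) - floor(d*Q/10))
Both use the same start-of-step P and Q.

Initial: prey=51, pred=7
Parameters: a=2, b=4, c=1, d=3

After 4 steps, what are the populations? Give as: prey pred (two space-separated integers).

Answer: 28 10

Derivation:
Step 1: prey: 51+10-14=47; pred: 7+3-2=8
Step 2: prey: 47+9-15=41; pred: 8+3-2=9
Step 3: prey: 41+8-14=35; pred: 9+3-2=10
Step 4: prey: 35+7-14=28; pred: 10+3-3=10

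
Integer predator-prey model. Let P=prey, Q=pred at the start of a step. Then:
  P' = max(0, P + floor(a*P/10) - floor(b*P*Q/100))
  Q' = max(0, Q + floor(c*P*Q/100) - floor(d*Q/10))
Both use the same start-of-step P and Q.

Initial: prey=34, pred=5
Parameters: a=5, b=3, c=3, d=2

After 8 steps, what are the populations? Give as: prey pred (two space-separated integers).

Answer: 0 48

Derivation:
Step 1: prey: 34+17-5=46; pred: 5+5-1=9
Step 2: prey: 46+23-12=57; pred: 9+12-1=20
Step 3: prey: 57+28-34=51; pred: 20+34-4=50
Step 4: prey: 51+25-76=0; pred: 50+76-10=116
Step 5: prey: 0+0-0=0; pred: 116+0-23=93
Step 6: prey: 0+0-0=0; pred: 93+0-18=75
Step 7: prey: 0+0-0=0; pred: 75+0-15=60
Step 8: prey: 0+0-0=0; pred: 60+0-12=48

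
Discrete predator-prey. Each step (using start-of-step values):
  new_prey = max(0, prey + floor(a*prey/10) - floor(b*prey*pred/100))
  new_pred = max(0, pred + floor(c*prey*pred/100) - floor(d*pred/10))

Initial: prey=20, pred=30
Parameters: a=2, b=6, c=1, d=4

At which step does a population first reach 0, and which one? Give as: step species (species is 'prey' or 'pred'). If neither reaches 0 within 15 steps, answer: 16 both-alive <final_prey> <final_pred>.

Answer: 1 prey

Derivation:
Step 1: prey: 20+4-36=0; pred: 30+6-12=24
First extinction: prey at step 1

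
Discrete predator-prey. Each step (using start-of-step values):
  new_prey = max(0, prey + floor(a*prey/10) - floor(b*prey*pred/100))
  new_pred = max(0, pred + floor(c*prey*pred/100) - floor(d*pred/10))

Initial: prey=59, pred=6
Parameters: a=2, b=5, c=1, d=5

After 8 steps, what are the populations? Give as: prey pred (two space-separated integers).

Answer: 39 3

Derivation:
Step 1: prey: 59+11-17=53; pred: 6+3-3=6
Step 2: prey: 53+10-15=48; pred: 6+3-3=6
Step 3: prey: 48+9-14=43; pred: 6+2-3=5
Step 4: prey: 43+8-10=41; pred: 5+2-2=5
Step 5: prey: 41+8-10=39; pred: 5+2-2=5
Step 6: prey: 39+7-9=37; pred: 5+1-2=4
Step 7: prey: 37+7-7=37; pred: 4+1-2=3
Step 8: prey: 37+7-5=39; pred: 3+1-1=3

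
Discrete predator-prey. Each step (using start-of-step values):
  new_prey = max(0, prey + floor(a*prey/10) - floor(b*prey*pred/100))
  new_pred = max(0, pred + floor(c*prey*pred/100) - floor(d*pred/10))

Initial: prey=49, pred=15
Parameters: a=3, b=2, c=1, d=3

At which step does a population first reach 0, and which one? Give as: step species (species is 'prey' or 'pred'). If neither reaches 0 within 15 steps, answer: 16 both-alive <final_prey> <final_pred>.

Answer: 16 both-alive 18 6

Derivation:
Step 1: prey: 49+14-14=49; pred: 15+7-4=18
Step 2: prey: 49+14-17=46; pred: 18+8-5=21
Step 3: prey: 46+13-19=40; pred: 21+9-6=24
Step 4: prey: 40+12-19=33; pred: 24+9-7=26
Step 5: prey: 33+9-17=25; pred: 26+8-7=27
Step 6: prey: 25+7-13=19; pred: 27+6-8=25
Step 7: prey: 19+5-9=15; pred: 25+4-7=22
Step 8: prey: 15+4-6=13; pred: 22+3-6=19
Step 9: prey: 13+3-4=12; pred: 19+2-5=16
Step 10: prey: 12+3-3=12; pred: 16+1-4=13
Step 11: prey: 12+3-3=12; pred: 13+1-3=11
Step 12: prey: 12+3-2=13; pred: 11+1-3=9
Step 13: prey: 13+3-2=14; pred: 9+1-2=8
Step 14: prey: 14+4-2=16; pred: 8+1-2=7
Step 15: prey: 16+4-2=18; pred: 7+1-2=6
No extinction within 15 steps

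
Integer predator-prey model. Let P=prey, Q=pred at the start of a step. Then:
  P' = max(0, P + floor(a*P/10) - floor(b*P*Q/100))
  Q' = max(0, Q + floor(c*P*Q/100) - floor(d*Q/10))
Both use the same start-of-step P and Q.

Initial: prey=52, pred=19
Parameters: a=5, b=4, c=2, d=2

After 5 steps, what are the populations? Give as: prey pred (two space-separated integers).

Answer: 0 32

Derivation:
Step 1: prey: 52+26-39=39; pred: 19+19-3=35
Step 2: prey: 39+19-54=4; pred: 35+27-7=55
Step 3: prey: 4+2-8=0; pred: 55+4-11=48
Step 4: prey: 0+0-0=0; pred: 48+0-9=39
Step 5: prey: 0+0-0=0; pred: 39+0-7=32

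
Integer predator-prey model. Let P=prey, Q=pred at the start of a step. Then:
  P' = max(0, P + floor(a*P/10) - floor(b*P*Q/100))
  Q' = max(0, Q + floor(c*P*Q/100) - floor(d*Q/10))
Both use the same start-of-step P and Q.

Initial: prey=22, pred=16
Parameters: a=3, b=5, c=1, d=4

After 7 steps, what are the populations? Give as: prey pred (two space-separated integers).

Step 1: prey: 22+6-17=11; pred: 16+3-6=13
Step 2: prey: 11+3-7=7; pred: 13+1-5=9
Step 3: prey: 7+2-3=6; pred: 9+0-3=6
Step 4: prey: 6+1-1=6; pred: 6+0-2=4
Step 5: prey: 6+1-1=6; pred: 4+0-1=3
Step 6: prey: 6+1-0=7; pred: 3+0-1=2
Step 7: prey: 7+2-0=9; pred: 2+0-0=2

Answer: 9 2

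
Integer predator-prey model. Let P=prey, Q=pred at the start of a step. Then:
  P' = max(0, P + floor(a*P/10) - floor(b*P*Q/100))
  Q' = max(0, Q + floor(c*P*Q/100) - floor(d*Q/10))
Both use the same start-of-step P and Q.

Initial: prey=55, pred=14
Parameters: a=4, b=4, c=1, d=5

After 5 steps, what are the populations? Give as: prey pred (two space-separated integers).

Answer: 31 8

Derivation:
Step 1: prey: 55+22-30=47; pred: 14+7-7=14
Step 2: prey: 47+18-26=39; pred: 14+6-7=13
Step 3: prey: 39+15-20=34; pred: 13+5-6=12
Step 4: prey: 34+13-16=31; pred: 12+4-6=10
Step 5: prey: 31+12-12=31; pred: 10+3-5=8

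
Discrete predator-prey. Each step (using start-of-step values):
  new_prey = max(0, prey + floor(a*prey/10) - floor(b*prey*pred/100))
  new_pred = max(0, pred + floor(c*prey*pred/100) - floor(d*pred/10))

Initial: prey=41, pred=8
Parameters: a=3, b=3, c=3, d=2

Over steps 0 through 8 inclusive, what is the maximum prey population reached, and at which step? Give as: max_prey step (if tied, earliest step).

Step 1: prey: 41+12-9=44; pred: 8+9-1=16
Step 2: prey: 44+13-21=36; pred: 16+21-3=34
Step 3: prey: 36+10-36=10; pred: 34+36-6=64
Step 4: prey: 10+3-19=0; pred: 64+19-12=71
Step 5: prey: 0+0-0=0; pred: 71+0-14=57
Step 6: prey: 0+0-0=0; pred: 57+0-11=46
Step 7: prey: 0+0-0=0; pred: 46+0-9=37
Step 8: prey: 0+0-0=0; pred: 37+0-7=30
Max prey = 44 at step 1

Answer: 44 1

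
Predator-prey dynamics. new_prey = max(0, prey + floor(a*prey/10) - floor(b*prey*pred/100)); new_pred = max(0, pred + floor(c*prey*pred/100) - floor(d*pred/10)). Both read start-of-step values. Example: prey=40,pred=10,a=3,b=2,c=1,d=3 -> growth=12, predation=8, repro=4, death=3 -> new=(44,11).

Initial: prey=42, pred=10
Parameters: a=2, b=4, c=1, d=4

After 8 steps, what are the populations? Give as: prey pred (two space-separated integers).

Answer: 23 2

Derivation:
Step 1: prey: 42+8-16=34; pred: 10+4-4=10
Step 2: prey: 34+6-13=27; pred: 10+3-4=9
Step 3: prey: 27+5-9=23; pred: 9+2-3=8
Step 4: prey: 23+4-7=20; pred: 8+1-3=6
Step 5: prey: 20+4-4=20; pred: 6+1-2=5
Step 6: prey: 20+4-4=20; pred: 5+1-2=4
Step 7: prey: 20+4-3=21; pred: 4+0-1=3
Step 8: prey: 21+4-2=23; pred: 3+0-1=2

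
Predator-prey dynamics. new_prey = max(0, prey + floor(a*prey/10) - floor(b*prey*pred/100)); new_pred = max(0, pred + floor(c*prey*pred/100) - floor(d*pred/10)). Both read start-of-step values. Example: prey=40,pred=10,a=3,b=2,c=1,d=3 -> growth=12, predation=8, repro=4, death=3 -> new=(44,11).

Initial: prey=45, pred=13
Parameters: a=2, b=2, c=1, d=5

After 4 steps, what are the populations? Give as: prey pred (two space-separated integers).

Step 1: prey: 45+9-11=43; pred: 13+5-6=12
Step 2: prey: 43+8-10=41; pred: 12+5-6=11
Step 3: prey: 41+8-9=40; pred: 11+4-5=10
Step 4: prey: 40+8-8=40; pred: 10+4-5=9

Answer: 40 9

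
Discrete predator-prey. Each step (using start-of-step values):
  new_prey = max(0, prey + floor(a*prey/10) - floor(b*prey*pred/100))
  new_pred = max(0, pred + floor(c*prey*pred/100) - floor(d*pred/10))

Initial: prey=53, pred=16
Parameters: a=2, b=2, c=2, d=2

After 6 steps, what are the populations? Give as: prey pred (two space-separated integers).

Step 1: prey: 53+10-16=47; pred: 16+16-3=29
Step 2: prey: 47+9-27=29; pred: 29+27-5=51
Step 3: prey: 29+5-29=5; pred: 51+29-10=70
Step 4: prey: 5+1-7=0; pred: 70+7-14=63
Step 5: prey: 0+0-0=0; pred: 63+0-12=51
Step 6: prey: 0+0-0=0; pred: 51+0-10=41

Answer: 0 41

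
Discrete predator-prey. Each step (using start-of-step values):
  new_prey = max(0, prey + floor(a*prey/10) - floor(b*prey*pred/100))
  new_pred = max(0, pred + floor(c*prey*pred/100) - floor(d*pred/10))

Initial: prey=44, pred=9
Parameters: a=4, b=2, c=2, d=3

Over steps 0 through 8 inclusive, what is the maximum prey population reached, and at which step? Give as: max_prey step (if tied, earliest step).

Step 1: prey: 44+17-7=54; pred: 9+7-2=14
Step 2: prey: 54+21-15=60; pred: 14+15-4=25
Step 3: prey: 60+24-30=54; pred: 25+30-7=48
Step 4: prey: 54+21-51=24; pred: 48+51-14=85
Step 5: prey: 24+9-40=0; pred: 85+40-25=100
Step 6: prey: 0+0-0=0; pred: 100+0-30=70
Step 7: prey: 0+0-0=0; pred: 70+0-21=49
Step 8: prey: 0+0-0=0; pred: 49+0-14=35
Max prey = 60 at step 2

Answer: 60 2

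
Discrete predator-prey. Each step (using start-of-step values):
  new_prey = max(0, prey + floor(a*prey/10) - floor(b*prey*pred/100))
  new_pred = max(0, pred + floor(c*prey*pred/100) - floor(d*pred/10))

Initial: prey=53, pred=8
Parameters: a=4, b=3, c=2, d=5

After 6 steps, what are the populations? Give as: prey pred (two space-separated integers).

Step 1: prey: 53+21-12=62; pred: 8+8-4=12
Step 2: prey: 62+24-22=64; pred: 12+14-6=20
Step 3: prey: 64+25-38=51; pred: 20+25-10=35
Step 4: prey: 51+20-53=18; pred: 35+35-17=53
Step 5: prey: 18+7-28=0; pred: 53+19-26=46
Step 6: prey: 0+0-0=0; pred: 46+0-23=23

Answer: 0 23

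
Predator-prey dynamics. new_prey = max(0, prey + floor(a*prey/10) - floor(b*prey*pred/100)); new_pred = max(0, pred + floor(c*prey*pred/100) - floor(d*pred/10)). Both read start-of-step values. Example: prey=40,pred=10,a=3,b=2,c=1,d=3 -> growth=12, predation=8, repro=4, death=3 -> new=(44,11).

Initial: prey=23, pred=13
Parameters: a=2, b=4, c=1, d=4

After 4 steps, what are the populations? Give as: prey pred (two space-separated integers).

Step 1: prey: 23+4-11=16; pred: 13+2-5=10
Step 2: prey: 16+3-6=13; pred: 10+1-4=7
Step 3: prey: 13+2-3=12; pred: 7+0-2=5
Step 4: prey: 12+2-2=12; pred: 5+0-2=3

Answer: 12 3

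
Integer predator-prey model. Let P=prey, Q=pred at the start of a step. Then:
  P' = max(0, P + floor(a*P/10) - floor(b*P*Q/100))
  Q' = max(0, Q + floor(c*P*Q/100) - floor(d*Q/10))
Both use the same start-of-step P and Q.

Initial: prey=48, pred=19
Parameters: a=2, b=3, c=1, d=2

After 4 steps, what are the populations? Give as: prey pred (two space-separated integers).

Step 1: prey: 48+9-27=30; pred: 19+9-3=25
Step 2: prey: 30+6-22=14; pred: 25+7-5=27
Step 3: prey: 14+2-11=5; pred: 27+3-5=25
Step 4: prey: 5+1-3=3; pred: 25+1-5=21

Answer: 3 21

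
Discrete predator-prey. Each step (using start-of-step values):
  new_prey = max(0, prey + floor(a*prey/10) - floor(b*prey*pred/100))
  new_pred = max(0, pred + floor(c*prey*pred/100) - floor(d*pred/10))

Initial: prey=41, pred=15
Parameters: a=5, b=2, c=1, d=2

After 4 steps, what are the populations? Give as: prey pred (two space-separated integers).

Answer: 52 43

Derivation:
Step 1: prey: 41+20-12=49; pred: 15+6-3=18
Step 2: prey: 49+24-17=56; pred: 18+8-3=23
Step 3: prey: 56+28-25=59; pred: 23+12-4=31
Step 4: prey: 59+29-36=52; pred: 31+18-6=43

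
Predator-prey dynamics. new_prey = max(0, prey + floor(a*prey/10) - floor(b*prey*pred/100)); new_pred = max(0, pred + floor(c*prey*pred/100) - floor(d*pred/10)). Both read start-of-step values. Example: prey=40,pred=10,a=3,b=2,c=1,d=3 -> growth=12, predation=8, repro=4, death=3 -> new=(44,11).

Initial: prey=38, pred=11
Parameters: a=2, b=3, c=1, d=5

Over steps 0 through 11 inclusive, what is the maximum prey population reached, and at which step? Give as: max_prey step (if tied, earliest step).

Step 1: prey: 38+7-12=33; pred: 11+4-5=10
Step 2: prey: 33+6-9=30; pred: 10+3-5=8
Step 3: prey: 30+6-7=29; pred: 8+2-4=6
Step 4: prey: 29+5-5=29; pred: 6+1-3=4
Step 5: prey: 29+5-3=31; pred: 4+1-2=3
Step 6: prey: 31+6-2=35; pred: 3+0-1=2
Step 7: prey: 35+7-2=40; pred: 2+0-1=1
Step 8: prey: 40+8-1=47; pred: 1+0-0=1
Step 9: prey: 47+9-1=55; pred: 1+0-0=1
Step 10: prey: 55+11-1=65; pred: 1+0-0=1
Step 11: prey: 65+13-1=77; pred: 1+0-0=1
Max prey = 77 at step 11

Answer: 77 11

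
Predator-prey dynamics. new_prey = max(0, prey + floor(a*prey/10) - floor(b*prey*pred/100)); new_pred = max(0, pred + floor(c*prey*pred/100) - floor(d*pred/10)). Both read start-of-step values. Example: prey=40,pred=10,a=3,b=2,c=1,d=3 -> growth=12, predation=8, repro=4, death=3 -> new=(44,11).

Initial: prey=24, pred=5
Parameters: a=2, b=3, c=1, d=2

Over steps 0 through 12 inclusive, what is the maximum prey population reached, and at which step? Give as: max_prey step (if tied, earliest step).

Step 1: prey: 24+4-3=25; pred: 5+1-1=5
Step 2: prey: 25+5-3=27; pred: 5+1-1=5
Step 3: prey: 27+5-4=28; pred: 5+1-1=5
Step 4: prey: 28+5-4=29; pred: 5+1-1=5
Step 5: prey: 29+5-4=30; pred: 5+1-1=5
Step 6: prey: 30+6-4=32; pred: 5+1-1=5
Step 7: prey: 32+6-4=34; pred: 5+1-1=5
Step 8: prey: 34+6-5=35; pred: 5+1-1=5
Step 9: prey: 35+7-5=37; pred: 5+1-1=5
Step 10: prey: 37+7-5=39; pred: 5+1-1=5
Step 11: prey: 39+7-5=41; pred: 5+1-1=5
Step 12: prey: 41+8-6=43; pred: 5+2-1=6
Max prey = 43 at step 12

Answer: 43 12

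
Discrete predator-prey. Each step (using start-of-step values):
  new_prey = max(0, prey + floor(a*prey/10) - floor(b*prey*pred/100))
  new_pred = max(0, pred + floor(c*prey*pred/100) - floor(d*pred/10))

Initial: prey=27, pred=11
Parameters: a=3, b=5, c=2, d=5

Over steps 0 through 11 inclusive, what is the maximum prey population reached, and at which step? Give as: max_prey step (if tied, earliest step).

Answer: 38 11

Derivation:
Step 1: prey: 27+8-14=21; pred: 11+5-5=11
Step 2: prey: 21+6-11=16; pred: 11+4-5=10
Step 3: prey: 16+4-8=12; pred: 10+3-5=8
Step 4: prey: 12+3-4=11; pred: 8+1-4=5
Step 5: prey: 11+3-2=12; pred: 5+1-2=4
Step 6: prey: 12+3-2=13; pred: 4+0-2=2
Step 7: prey: 13+3-1=15; pred: 2+0-1=1
Step 8: prey: 15+4-0=19; pred: 1+0-0=1
Step 9: prey: 19+5-0=24; pred: 1+0-0=1
Step 10: prey: 24+7-1=30; pred: 1+0-0=1
Step 11: prey: 30+9-1=38; pred: 1+0-0=1
Max prey = 38 at step 11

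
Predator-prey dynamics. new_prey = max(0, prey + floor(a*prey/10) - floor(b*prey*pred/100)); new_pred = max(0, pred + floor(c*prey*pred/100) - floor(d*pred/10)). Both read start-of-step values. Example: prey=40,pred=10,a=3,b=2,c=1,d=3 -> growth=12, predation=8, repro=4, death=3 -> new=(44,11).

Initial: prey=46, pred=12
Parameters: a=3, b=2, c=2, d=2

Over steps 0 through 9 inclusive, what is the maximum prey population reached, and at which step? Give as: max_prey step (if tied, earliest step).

Step 1: prey: 46+13-11=48; pred: 12+11-2=21
Step 2: prey: 48+14-20=42; pred: 21+20-4=37
Step 3: prey: 42+12-31=23; pred: 37+31-7=61
Step 4: prey: 23+6-28=1; pred: 61+28-12=77
Step 5: prey: 1+0-1=0; pred: 77+1-15=63
Step 6: prey: 0+0-0=0; pred: 63+0-12=51
Step 7: prey: 0+0-0=0; pred: 51+0-10=41
Step 8: prey: 0+0-0=0; pred: 41+0-8=33
Step 9: prey: 0+0-0=0; pred: 33+0-6=27
Max prey = 48 at step 1

Answer: 48 1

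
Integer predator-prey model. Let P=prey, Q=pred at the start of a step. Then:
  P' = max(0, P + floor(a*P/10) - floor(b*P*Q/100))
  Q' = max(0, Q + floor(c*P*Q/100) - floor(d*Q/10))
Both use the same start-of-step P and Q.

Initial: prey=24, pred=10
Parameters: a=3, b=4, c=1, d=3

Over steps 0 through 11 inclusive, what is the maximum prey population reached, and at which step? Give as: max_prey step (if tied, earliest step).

Step 1: prey: 24+7-9=22; pred: 10+2-3=9
Step 2: prey: 22+6-7=21; pred: 9+1-2=8
Step 3: prey: 21+6-6=21; pred: 8+1-2=7
Step 4: prey: 21+6-5=22; pred: 7+1-2=6
Step 5: prey: 22+6-5=23; pred: 6+1-1=6
Step 6: prey: 23+6-5=24; pred: 6+1-1=6
Step 7: prey: 24+7-5=26; pred: 6+1-1=6
Step 8: prey: 26+7-6=27; pred: 6+1-1=6
Step 9: prey: 27+8-6=29; pred: 6+1-1=6
Step 10: prey: 29+8-6=31; pred: 6+1-1=6
Step 11: prey: 31+9-7=33; pred: 6+1-1=6
Max prey = 33 at step 11

Answer: 33 11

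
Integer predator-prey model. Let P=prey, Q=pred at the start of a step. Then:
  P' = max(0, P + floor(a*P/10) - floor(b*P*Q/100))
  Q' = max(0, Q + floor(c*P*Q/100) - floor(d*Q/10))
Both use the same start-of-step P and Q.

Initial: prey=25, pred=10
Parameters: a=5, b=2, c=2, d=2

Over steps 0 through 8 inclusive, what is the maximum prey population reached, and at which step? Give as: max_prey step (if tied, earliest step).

Answer: 45 3

Derivation:
Step 1: prey: 25+12-5=32; pred: 10+5-2=13
Step 2: prey: 32+16-8=40; pred: 13+8-2=19
Step 3: prey: 40+20-15=45; pred: 19+15-3=31
Step 4: prey: 45+22-27=40; pred: 31+27-6=52
Step 5: prey: 40+20-41=19; pred: 52+41-10=83
Step 6: prey: 19+9-31=0; pred: 83+31-16=98
Step 7: prey: 0+0-0=0; pred: 98+0-19=79
Step 8: prey: 0+0-0=0; pred: 79+0-15=64
Max prey = 45 at step 3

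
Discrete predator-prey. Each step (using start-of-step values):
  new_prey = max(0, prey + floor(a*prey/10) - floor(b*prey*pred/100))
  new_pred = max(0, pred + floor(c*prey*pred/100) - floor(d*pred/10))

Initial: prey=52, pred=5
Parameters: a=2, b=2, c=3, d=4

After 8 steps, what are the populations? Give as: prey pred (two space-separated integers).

Answer: 0 17

Derivation:
Step 1: prey: 52+10-5=57; pred: 5+7-2=10
Step 2: prey: 57+11-11=57; pred: 10+17-4=23
Step 3: prey: 57+11-26=42; pred: 23+39-9=53
Step 4: prey: 42+8-44=6; pred: 53+66-21=98
Step 5: prey: 6+1-11=0; pred: 98+17-39=76
Step 6: prey: 0+0-0=0; pred: 76+0-30=46
Step 7: prey: 0+0-0=0; pred: 46+0-18=28
Step 8: prey: 0+0-0=0; pred: 28+0-11=17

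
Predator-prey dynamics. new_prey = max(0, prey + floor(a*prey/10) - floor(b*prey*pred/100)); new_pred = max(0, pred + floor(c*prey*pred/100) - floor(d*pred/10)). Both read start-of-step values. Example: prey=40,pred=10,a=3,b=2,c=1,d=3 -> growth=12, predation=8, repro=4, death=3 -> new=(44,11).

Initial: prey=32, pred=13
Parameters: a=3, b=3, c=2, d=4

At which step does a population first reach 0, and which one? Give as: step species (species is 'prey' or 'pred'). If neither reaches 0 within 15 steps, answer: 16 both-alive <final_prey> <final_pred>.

Step 1: prey: 32+9-12=29; pred: 13+8-5=16
Step 2: prey: 29+8-13=24; pred: 16+9-6=19
Step 3: prey: 24+7-13=18; pred: 19+9-7=21
Step 4: prey: 18+5-11=12; pred: 21+7-8=20
Step 5: prey: 12+3-7=8; pred: 20+4-8=16
Step 6: prey: 8+2-3=7; pred: 16+2-6=12
Step 7: prey: 7+2-2=7; pred: 12+1-4=9
Step 8: prey: 7+2-1=8; pred: 9+1-3=7
Step 9: prey: 8+2-1=9; pred: 7+1-2=6
Step 10: prey: 9+2-1=10; pred: 6+1-2=5
Step 11: prey: 10+3-1=12; pred: 5+1-2=4
Step 12: prey: 12+3-1=14; pred: 4+0-1=3
Step 13: prey: 14+4-1=17; pred: 3+0-1=2
Step 14: prey: 17+5-1=21; pred: 2+0-0=2
Step 15: prey: 21+6-1=26; pred: 2+0-0=2
No extinction within 15 steps

Answer: 16 both-alive 26 2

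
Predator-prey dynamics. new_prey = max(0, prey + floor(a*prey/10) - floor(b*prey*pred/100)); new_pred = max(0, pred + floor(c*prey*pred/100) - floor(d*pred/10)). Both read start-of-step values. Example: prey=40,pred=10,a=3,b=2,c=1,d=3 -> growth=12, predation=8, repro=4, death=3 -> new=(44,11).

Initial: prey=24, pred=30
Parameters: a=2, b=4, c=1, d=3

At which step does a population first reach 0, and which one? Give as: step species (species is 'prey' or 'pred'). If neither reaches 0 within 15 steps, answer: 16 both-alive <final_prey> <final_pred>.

Answer: 1 prey

Derivation:
Step 1: prey: 24+4-28=0; pred: 30+7-9=28
First extinction: prey at step 1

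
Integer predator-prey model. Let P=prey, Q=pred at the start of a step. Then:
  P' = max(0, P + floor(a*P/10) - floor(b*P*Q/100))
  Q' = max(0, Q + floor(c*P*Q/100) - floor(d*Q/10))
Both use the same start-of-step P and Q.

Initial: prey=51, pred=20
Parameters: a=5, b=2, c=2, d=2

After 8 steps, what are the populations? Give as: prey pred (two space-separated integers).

Step 1: prey: 51+25-20=56; pred: 20+20-4=36
Step 2: prey: 56+28-40=44; pred: 36+40-7=69
Step 3: prey: 44+22-60=6; pred: 69+60-13=116
Step 4: prey: 6+3-13=0; pred: 116+13-23=106
Step 5: prey: 0+0-0=0; pred: 106+0-21=85
Step 6: prey: 0+0-0=0; pred: 85+0-17=68
Step 7: prey: 0+0-0=0; pred: 68+0-13=55
Step 8: prey: 0+0-0=0; pred: 55+0-11=44

Answer: 0 44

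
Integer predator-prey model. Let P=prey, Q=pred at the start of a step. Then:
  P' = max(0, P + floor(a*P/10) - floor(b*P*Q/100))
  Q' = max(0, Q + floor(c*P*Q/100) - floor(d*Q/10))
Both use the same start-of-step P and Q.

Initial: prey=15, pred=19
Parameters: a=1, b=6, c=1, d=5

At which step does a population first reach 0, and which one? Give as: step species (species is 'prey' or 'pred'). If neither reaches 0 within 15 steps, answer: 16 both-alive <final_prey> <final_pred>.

Step 1: prey: 15+1-17=0; pred: 19+2-9=12
First extinction: prey at step 1

Answer: 1 prey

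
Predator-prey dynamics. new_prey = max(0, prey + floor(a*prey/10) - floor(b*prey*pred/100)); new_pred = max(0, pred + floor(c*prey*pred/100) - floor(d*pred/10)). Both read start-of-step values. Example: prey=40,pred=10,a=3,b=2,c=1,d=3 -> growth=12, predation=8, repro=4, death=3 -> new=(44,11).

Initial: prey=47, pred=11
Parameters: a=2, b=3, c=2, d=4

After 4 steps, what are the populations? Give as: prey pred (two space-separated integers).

Answer: 5 24

Derivation:
Step 1: prey: 47+9-15=41; pred: 11+10-4=17
Step 2: prey: 41+8-20=29; pred: 17+13-6=24
Step 3: prey: 29+5-20=14; pred: 24+13-9=28
Step 4: prey: 14+2-11=5; pred: 28+7-11=24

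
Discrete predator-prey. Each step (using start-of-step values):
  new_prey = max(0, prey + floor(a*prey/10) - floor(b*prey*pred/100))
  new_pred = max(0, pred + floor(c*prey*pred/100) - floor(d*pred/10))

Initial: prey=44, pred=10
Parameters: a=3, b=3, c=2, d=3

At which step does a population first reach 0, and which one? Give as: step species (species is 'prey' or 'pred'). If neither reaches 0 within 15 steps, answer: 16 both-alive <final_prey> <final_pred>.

Step 1: prey: 44+13-13=44; pred: 10+8-3=15
Step 2: prey: 44+13-19=38; pred: 15+13-4=24
Step 3: prey: 38+11-27=22; pred: 24+18-7=35
Step 4: prey: 22+6-23=5; pred: 35+15-10=40
Step 5: prey: 5+1-6=0; pred: 40+4-12=32
First extinction: prey at step 5

Answer: 5 prey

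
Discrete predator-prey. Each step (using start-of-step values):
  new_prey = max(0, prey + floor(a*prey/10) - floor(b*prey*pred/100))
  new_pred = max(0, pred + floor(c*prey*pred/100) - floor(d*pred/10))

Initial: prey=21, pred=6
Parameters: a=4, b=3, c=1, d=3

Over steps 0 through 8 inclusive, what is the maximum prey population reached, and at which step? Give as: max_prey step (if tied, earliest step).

Step 1: prey: 21+8-3=26; pred: 6+1-1=6
Step 2: prey: 26+10-4=32; pred: 6+1-1=6
Step 3: prey: 32+12-5=39; pred: 6+1-1=6
Step 4: prey: 39+15-7=47; pred: 6+2-1=7
Step 5: prey: 47+18-9=56; pred: 7+3-2=8
Step 6: prey: 56+22-13=65; pred: 8+4-2=10
Step 7: prey: 65+26-19=72; pred: 10+6-3=13
Step 8: prey: 72+28-28=72; pred: 13+9-3=19
Max prey = 72 at step 7

Answer: 72 7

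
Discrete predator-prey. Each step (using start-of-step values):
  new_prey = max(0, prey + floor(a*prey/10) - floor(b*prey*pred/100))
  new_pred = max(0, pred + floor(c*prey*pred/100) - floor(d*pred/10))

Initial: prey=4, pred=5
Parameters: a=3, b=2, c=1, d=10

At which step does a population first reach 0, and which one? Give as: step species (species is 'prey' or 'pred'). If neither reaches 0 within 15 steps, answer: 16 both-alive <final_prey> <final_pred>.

Answer: 1 pred

Derivation:
Step 1: prey: 4+1-0=5; pred: 5+0-5=0
First extinction: pred at step 1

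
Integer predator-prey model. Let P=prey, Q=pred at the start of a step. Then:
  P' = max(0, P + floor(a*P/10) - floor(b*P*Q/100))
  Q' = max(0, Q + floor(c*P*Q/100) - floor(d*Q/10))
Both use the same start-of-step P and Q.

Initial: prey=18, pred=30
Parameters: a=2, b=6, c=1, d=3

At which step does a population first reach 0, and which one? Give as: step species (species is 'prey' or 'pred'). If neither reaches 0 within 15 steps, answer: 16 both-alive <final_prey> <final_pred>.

Answer: 1 prey

Derivation:
Step 1: prey: 18+3-32=0; pred: 30+5-9=26
First extinction: prey at step 1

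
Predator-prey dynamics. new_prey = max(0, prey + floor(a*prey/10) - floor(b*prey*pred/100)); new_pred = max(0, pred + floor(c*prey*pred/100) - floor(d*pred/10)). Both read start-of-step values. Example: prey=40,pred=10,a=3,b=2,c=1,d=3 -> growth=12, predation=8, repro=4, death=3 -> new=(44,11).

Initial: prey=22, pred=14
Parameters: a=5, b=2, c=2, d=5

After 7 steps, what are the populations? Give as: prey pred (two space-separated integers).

Answer: 29 67

Derivation:
Step 1: prey: 22+11-6=27; pred: 14+6-7=13
Step 2: prey: 27+13-7=33; pred: 13+7-6=14
Step 3: prey: 33+16-9=40; pred: 14+9-7=16
Step 4: prey: 40+20-12=48; pred: 16+12-8=20
Step 5: prey: 48+24-19=53; pred: 20+19-10=29
Step 6: prey: 53+26-30=49; pred: 29+30-14=45
Step 7: prey: 49+24-44=29; pred: 45+44-22=67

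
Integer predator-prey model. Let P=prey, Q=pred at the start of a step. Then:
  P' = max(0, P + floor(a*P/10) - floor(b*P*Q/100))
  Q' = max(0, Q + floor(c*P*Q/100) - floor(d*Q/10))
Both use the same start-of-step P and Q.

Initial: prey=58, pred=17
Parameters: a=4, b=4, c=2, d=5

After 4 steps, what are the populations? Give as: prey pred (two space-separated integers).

Answer: 0 14

Derivation:
Step 1: prey: 58+23-39=42; pred: 17+19-8=28
Step 2: prey: 42+16-47=11; pred: 28+23-14=37
Step 3: prey: 11+4-16=0; pred: 37+8-18=27
Step 4: prey: 0+0-0=0; pred: 27+0-13=14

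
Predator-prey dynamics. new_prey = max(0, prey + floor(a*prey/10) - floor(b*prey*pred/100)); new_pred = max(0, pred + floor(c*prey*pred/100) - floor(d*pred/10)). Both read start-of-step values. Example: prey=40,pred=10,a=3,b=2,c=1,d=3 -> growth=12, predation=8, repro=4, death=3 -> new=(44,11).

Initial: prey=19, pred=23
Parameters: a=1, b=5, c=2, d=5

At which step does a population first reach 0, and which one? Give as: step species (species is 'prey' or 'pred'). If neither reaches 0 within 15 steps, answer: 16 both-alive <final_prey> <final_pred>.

Step 1: prey: 19+1-21=0; pred: 23+8-11=20
First extinction: prey at step 1

Answer: 1 prey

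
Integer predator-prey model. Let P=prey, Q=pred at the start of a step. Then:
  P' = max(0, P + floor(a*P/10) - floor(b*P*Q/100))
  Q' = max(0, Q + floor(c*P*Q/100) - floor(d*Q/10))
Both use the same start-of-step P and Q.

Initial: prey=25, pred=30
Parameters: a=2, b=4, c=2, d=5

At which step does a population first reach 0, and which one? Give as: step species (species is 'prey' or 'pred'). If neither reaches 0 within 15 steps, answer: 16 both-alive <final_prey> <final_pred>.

Answer: 1 prey

Derivation:
Step 1: prey: 25+5-30=0; pred: 30+15-15=30
First extinction: prey at step 1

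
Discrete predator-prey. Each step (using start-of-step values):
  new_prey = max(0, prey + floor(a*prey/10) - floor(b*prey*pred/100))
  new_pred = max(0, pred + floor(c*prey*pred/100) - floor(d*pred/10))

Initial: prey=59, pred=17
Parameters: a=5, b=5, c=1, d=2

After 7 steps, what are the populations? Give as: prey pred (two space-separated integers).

Answer: 0 12

Derivation:
Step 1: prey: 59+29-50=38; pred: 17+10-3=24
Step 2: prey: 38+19-45=12; pred: 24+9-4=29
Step 3: prey: 12+6-17=1; pred: 29+3-5=27
Step 4: prey: 1+0-1=0; pred: 27+0-5=22
Step 5: prey: 0+0-0=0; pred: 22+0-4=18
Step 6: prey: 0+0-0=0; pred: 18+0-3=15
Step 7: prey: 0+0-0=0; pred: 15+0-3=12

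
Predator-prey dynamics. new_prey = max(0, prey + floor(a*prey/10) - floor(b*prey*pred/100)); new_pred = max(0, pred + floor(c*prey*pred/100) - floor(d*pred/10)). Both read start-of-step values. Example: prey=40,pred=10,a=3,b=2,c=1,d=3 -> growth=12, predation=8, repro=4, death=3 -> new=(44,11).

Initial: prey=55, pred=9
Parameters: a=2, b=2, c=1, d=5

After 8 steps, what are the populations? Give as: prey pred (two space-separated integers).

Step 1: prey: 55+11-9=57; pred: 9+4-4=9
Step 2: prey: 57+11-10=58; pred: 9+5-4=10
Step 3: prey: 58+11-11=58; pred: 10+5-5=10
Step 4: prey: 58+11-11=58; pred: 10+5-5=10
Step 5: prey: 58+11-11=58; pred: 10+5-5=10
Step 6: prey: 58+11-11=58; pred: 10+5-5=10
Step 7: prey: 58+11-11=58; pred: 10+5-5=10
Step 8: prey: 58+11-11=58; pred: 10+5-5=10

Answer: 58 10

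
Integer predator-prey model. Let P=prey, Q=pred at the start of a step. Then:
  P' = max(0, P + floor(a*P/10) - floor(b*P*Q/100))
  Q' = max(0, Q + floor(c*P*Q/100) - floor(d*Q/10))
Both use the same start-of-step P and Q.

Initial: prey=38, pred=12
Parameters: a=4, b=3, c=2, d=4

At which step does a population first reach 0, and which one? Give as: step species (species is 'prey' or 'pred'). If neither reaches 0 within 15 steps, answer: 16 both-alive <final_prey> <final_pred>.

Answer: 16 both-alive 1 2

Derivation:
Step 1: prey: 38+15-13=40; pred: 12+9-4=17
Step 2: prey: 40+16-20=36; pred: 17+13-6=24
Step 3: prey: 36+14-25=25; pred: 24+17-9=32
Step 4: prey: 25+10-24=11; pred: 32+16-12=36
Step 5: prey: 11+4-11=4; pred: 36+7-14=29
Step 6: prey: 4+1-3=2; pred: 29+2-11=20
Step 7: prey: 2+0-1=1; pred: 20+0-8=12
Step 8: prey: 1+0-0=1; pred: 12+0-4=8
Step 9: prey: 1+0-0=1; pred: 8+0-3=5
Step 10: prey: 1+0-0=1; pred: 5+0-2=3
Step 11: prey: 1+0-0=1; pred: 3+0-1=2
Step 12: prey: 1+0-0=1; pred: 2+0-0=2
Steps 13-15: state stable at prey=1, pred=2 (no change)
No extinction within 15 steps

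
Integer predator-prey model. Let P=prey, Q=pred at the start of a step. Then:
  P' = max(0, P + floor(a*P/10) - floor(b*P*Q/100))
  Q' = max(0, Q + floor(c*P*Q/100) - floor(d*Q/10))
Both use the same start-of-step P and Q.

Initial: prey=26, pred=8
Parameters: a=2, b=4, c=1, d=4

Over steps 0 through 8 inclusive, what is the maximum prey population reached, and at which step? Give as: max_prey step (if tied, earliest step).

Step 1: prey: 26+5-8=23; pred: 8+2-3=7
Step 2: prey: 23+4-6=21; pred: 7+1-2=6
Step 3: prey: 21+4-5=20; pred: 6+1-2=5
Step 4: prey: 20+4-4=20; pred: 5+1-2=4
Step 5: prey: 20+4-3=21; pred: 4+0-1=3
Step 6: prey: 21+4-2=23; pred: 3+0-1=2
Step 7: prey: 23+4-1=26; pred: 2+0-0=2
Step 8: prey: 26+5-2=29; pred: 2+0-0=2
Max prey = 29 at step 8

Answer: 29 8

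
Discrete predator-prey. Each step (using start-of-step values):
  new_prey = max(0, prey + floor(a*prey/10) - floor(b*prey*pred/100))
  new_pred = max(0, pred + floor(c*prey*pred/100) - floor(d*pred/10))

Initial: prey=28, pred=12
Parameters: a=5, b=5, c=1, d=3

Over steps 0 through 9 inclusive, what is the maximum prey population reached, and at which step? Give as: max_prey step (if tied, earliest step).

Step 1: prey: 28+14-16=26; pred: 12+3-3=12
Step 2: prey: 26+13-15=24; pred: 12+3-3=12
Step 3: prey: 24+12-14=22; pred: 12+2-3=11
Step 4: prey: 22+11-12=21; pred: 11+2-3=10
Step 5: prey: 21+10-10=21; pred: 10+2-3=9
Step 6: prey: 21+10-9=22; pred: 9+1-2=8
Step 7: prey: 22+11-8=25; pred: 8+1-2=7
Step 8: prey: 25+12-8=29; pred: 7+1-2=6
Step 9: prey: 29+14-8=35; pred: 6+1-1=6
Max prey = 35 at step 9

Answer: 35 9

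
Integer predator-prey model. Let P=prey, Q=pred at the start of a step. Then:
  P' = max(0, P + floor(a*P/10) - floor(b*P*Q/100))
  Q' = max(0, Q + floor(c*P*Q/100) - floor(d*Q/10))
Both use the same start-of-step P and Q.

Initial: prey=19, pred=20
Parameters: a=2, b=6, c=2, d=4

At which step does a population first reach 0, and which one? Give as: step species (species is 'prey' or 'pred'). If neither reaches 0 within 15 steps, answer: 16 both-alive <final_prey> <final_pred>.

Answer: 1 prey

Derivation:
Step 1: prey: 19+3-22=0; pred: 20+7-8=19
First extinction: prey at step 1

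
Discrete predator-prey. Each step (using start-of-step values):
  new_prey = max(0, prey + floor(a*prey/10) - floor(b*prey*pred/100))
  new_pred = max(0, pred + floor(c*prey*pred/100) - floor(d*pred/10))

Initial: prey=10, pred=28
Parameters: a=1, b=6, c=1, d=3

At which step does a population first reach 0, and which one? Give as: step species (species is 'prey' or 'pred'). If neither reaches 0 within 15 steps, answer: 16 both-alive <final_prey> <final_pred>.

Answer: 1 prey

Derivation:
Step 1: prey: 10+1-16=0; pred: 28+2-8=22
First extinction: prey at step 1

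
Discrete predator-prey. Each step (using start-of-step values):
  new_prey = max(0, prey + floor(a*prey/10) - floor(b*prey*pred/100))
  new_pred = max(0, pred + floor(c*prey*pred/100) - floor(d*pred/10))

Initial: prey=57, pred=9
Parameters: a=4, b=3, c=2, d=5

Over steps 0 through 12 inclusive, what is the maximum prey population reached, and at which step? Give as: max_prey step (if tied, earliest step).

Answer: 64 1

Derivation:
Step 1: prey: 57+22-15=64; pred: 9+10-4=15
Step 2: prey: 64+25-28=61; pred: 15+19-7=27
Step 3: prey: 61+24-49=36; pred: 27+32-13=46
Step 4: prey: 36+14-49=1; pred: 46+33-23=56
Step 5: prey: 1+0-1=0; pred: 56+1-28=29
Step 6: prey: 0+0-0=0; pred: 29+0-14=15
Step 7: prey: 0+0-0=0; pred: 15+0-7=8
Step 8: prey: 0+0-0=0; pred: 8+0-4=4
Step 9: prey: 0+0-0=0; pred: 4+0-2=2
Step 10: prey: 0+0-0=0; pred: 2+0-1=1
Step 11: prey: 0+0-0=0; pred: 1+0-0=1
Step 12: prey: 0+0-0=0; pred: 1+0-0=1
Max prey = 64 at step 1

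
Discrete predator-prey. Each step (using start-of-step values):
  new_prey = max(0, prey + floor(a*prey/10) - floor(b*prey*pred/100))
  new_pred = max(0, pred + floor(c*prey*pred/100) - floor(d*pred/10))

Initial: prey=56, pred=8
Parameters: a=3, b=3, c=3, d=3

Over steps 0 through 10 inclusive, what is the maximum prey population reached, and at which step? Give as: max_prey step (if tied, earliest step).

Answer: 59 1

Derivation:
Step 1: prey: 56+16-13=59; pred: 8+13-2=19
Step 2: prey: 59+17-33=43; pred: 19+33-5=47
Step 3: prey: 43+12-60=0; pred: 47+60-14=93
Step 4: prey: 0+0-0=0; pred: 93+0-27=66
Step 5: prey: 0+0-0=0; pred: 66+0-19=47
Step 6: prey: 0+0-0=0; pred: 47+0-14=33
Step 7: prey: 0+0-0=0; pred: 33+0-9=24
Step 8: prey: 0+0-0=0; pred: 24+0-7=17
Step 9: prey: 0+0-0=0; pred: 17+0-5=12
Step 10: prey: 0+0-0=0; pred: 12+0-3=9
Max prey = 59 at step 1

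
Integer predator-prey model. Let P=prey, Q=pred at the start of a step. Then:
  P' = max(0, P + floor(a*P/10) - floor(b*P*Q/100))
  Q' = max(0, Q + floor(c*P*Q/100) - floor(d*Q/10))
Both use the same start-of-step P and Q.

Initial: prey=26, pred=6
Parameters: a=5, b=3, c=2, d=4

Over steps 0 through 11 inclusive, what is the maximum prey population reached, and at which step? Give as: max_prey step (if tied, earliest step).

Answer: 59 4

Derivation:
Step 1: prey: 26+13-4=35; pred: 6+3-2=7
Step 2: prey: 35+17-7=45; pred: 7+4-2=9
Step 3: prey: 45+22-12=55; pred: 9+8-3=14
Step 4: prey: 55+27-23=59; pred: 14+15-5=24
Step 5: prey: 59+29-42=46; pred: 24+28-9=43
Step 6: prey: 46+23-59=10; pred: 43+39-17=65
Step 7: prey: 10+5-19=0; pred: 65+13-26=52
Step 8: prey: 0+0-0=0; pred: 52+0-20=32
Step 9: prey: 0+0-0=0; pred: 32+0-12=20
Step 10: prey: 0+0-0=0; pred: 20+0-8=12
Step 11: prey: 0+0-0=0; pred: 12+0-4=8
Max prey = 59 at step 4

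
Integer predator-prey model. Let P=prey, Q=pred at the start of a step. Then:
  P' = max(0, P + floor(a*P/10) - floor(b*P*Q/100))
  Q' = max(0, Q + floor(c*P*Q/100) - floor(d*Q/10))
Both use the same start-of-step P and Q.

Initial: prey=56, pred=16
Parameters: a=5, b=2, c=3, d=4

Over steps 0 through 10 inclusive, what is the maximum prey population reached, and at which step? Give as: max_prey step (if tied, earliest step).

Step 1: prey: 56+28-17=67; pred: 16+26-6=36
Step 2: prey: 67+33-48=52; pred: 36+72-14=94
Step 3: prey: 52+26-97=0; pred: 94+146-37=203
Step 4: prey: 0+0-0=0; pred: 203+0-81=122
Step 5: prey: 0+0-0=0; pred: 122+0-48=74
Step 6: prey: 0+0-0=0; pred: 74+0-29=45
Step 7: prey: 0+0-0=0; pred: 45+0-18=27
Step 8: prey: 0+0-0=0; pred: 27+0-10=17
Step 9: prey: 0+0-0=0; pred: 17+0-6=11
Step 10: prey: 0+0-0=0; pred: 11+0-4=7
Max prey = 67 at step 1

Answer: 67 1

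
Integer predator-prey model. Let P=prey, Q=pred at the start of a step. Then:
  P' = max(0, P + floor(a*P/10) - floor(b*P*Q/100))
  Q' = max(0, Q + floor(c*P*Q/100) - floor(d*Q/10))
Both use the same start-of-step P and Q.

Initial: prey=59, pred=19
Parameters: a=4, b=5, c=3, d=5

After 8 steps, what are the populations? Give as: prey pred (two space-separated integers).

Step 1: prey: 59+23-56=26; pred: 19+33-9=43
Step 2: prey: 26+10-55=0; pred: 43+33-21=55
Step 3: prey: 0+0-0=0; pred: 55+0-27=28
Step 4: prey: 0+0-0=0; pred: 28+0-14=14
Step 5: prey: 0+0-0=0; pred: 14+0-7=7
Step 6: prey: 0+0-0=0; pred: 7+0-3=4
Step 7: prey: 0+0-0=0; pred: 4+0-2=2
Step 8: prey: 0+0-0=0; pred: 2+0-1=1

Answer: 0 1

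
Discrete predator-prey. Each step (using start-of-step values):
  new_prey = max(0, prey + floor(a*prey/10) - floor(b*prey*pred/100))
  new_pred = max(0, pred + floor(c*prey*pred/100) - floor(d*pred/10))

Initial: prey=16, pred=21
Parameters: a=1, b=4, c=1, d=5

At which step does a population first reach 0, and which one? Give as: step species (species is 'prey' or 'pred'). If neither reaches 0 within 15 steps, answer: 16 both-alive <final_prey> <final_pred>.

Step 1: prey: 16+1-13=4; pred: 21+3-10=14
Step 2: prey: 4+0-2=2; pred: 14+0-7=7
Step 3: prey: 2+0-0=2; pred: 7+0-3=4
Step 4: prey: 2+0-0=2; pred: 4+0-2=2
Step 5: prey: 2+0-0=2; pred: 2+0-1=1
Step 6: prey: 2+0-0=2; pred: 1+0-0=1
Steps 7-15: state stable at prey=2, pred=1 (no change)
No extinction within 15 steps

Answer: 16 both-alive 2 1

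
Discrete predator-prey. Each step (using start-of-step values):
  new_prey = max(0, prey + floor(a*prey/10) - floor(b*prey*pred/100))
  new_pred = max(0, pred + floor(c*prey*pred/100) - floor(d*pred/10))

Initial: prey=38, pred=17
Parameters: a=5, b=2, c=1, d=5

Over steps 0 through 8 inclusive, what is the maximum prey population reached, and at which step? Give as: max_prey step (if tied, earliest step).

Step 1: prey: 38+19-12=45; pred: 17+6-8=15
Step 2: prey: 45+22-13=54; pred: 15+6-7=14
Step 3: prey: 54+27-15=66; pred: 14+7-7=14
Step 4: prey: 66+33-18=81; pred: 14+9-7=16
Step 5: prey: 81+40-25=96; pred: 16+12-8=20
Step 6: prey: 96+48-38=106; pred: 20+19-10=29
Step 7: prey: 106+53-61=98; pred: 29+30-14=45
Step 8: prey: 98+49-88=59; pred: 45+44-22=67
Max prey = 106 at step 6

Answer: 106 6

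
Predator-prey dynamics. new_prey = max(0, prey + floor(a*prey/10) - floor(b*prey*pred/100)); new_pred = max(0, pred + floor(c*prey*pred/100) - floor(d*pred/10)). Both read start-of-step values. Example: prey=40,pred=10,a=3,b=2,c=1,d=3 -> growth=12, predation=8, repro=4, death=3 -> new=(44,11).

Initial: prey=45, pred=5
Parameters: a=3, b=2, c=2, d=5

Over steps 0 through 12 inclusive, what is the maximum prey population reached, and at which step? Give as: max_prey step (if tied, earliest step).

Step 1: prey: 45+13-4=54; pred: 5+4-2=7
Step 2: prey: 54+16-7=63; pred: 7+7-3=11
Step 3: prey: 63+18-13=68; pred: 11+13-5=19
Step 4: prey: 68+20-25=63; pred: 19+25-9=35
Step 5: prey: 63+18-44=37; pred: 35+44-17=62
Step 6: prey: 37+11-45=3; pred: 62+45-31=76
Step 7: prey: 3+0-4=0; pred: 76+4-38=42
Step 8: prey: 0+0-0=0; pred: 42+0-21=21
Step 9: prey: 0+0-0=0; pred: 21+0-10=11
Step 10: prey: 0+0-0=0; pred: 11+0-5=6
Step 11: prey: 0+0-0=0; pred: 6+0-3=3
Step 12: prey: 0+0-0=0; pred: 3+0-1=2
Max prey = 68 at step 3

Answer: 68 3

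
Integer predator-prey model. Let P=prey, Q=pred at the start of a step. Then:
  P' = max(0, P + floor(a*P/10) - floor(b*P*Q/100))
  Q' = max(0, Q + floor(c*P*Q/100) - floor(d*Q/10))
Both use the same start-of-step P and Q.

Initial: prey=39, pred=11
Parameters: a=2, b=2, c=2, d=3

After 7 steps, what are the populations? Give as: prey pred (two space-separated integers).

Answer: 2 22

Derivation:
Step 1: prey: 39+7-8=38; pred: 11+8-3=16
Step 2: prey: 38+7-12=33; pred: 16+12-4=24
Step 3: prey: 33+6-15=24; pred: 24+15-7=32
Step 4: prey: 24+4-15=13; pred: 32+15-9=38
Step 5: prey: 13+2-9=6; pred: 38+9-11=36
Step 6: prey: 6+1-4=3; pred: 36+4-10=30
Step 7: prey: 3+0-1=2; pred: 30+1-9=22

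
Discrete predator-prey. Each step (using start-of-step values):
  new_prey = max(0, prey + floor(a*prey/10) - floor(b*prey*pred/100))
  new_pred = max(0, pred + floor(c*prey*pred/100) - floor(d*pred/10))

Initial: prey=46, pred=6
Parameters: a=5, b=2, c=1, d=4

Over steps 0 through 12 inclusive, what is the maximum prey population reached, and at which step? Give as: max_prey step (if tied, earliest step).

Answer: 170 5

Derivation:
Step 1: prey: 46+23-5=64; pred: 6+2-2=6
Step 2: prey: 64+32-7=89; pred: 6+3-2=7
Step 3: prey: 89+44-12=121; pred: 7+6-2=11
Step 4: prey: 121+60-26=155; pred: 11+13-4=20
Step 5: prey: 155+77-62=170; pred: 20+31-8=43
Step 6: prey: 170+85-146=109; pred: 43+73-17=99
Step 7: prey: 109+54-215=0; pred: 99+107-39=167
Step 8: prey: 0+0-0=0; pred: 167+0-66=101
Step 9: prey: 0+0-0=0; pred: 101+0-40=61
Step 10: prey: 0+0-0=0; pred: 61+0-24=37
Step 11: prey: 0+0-0=0; pred: 37+0-14=23
Step 12: prey: 0+0-0=0; pred: 23+0-9=14
Max prey = 170 at step 5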